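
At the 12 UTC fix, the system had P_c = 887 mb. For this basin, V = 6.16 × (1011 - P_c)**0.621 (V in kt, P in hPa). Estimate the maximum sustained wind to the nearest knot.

ΔP = 1011 − 887 = 124 mb.
124^0.621 ≈ 19.953.
V ≈ 6.16 × 19.953 ≈ 122.9 kt.

123 kt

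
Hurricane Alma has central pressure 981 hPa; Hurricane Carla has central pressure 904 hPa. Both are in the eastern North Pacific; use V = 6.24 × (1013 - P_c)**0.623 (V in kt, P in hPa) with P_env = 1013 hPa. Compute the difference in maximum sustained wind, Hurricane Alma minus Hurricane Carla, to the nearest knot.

Hurricane Alma: ΔP = 32; V ≈ 6.24 × 32^0.623 ≈ 54.06 kt.
Hurricane Carla: ΔP = 109; V ≈ 6.24 × 109^0.623 ≈ 116.01 kt.
Difference ≈ 54.06 − 116.01 = -61.95 → -62 kt.

-62 kt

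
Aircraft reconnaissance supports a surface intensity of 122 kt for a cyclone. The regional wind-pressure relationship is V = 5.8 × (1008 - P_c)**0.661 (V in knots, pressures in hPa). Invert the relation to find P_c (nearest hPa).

908 hPa

ΔP = (V / 5.8)^(1/0.661) = (122/5.8)^1.513.
122/5.8 = 21.034; 21.034^1.513 ≈ 100.33 hPa.
P_c = 1008 − 100.33 = 907.67 ≈ 908 hPa.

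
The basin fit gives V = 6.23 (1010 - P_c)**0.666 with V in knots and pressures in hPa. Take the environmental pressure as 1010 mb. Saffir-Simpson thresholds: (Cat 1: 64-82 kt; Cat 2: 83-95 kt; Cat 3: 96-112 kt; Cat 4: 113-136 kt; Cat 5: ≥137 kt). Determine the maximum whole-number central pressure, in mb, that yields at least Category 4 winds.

932 mb

Category 4 begins at V = 113 kt.
Required ΔP = (113/6.23)^(1/0.666) = 18.138^1.502 ≈ 77.58 mb.
P_c ≤ 1010 − 77.58 = 932.42, so the highest integer P_c is 932 mb.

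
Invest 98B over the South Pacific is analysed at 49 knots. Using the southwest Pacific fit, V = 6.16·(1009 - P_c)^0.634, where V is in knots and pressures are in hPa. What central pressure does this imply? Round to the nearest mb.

ΔP = (V / 6.16)^(1/0.634) = (49/6.16)^1.577.
49/6.16 = 7.955; 7.955^1.577 ≈ 26.33 mb.
P_c = 1009 − 26.33 = 982.67 ≈ 983 mb.

983 mb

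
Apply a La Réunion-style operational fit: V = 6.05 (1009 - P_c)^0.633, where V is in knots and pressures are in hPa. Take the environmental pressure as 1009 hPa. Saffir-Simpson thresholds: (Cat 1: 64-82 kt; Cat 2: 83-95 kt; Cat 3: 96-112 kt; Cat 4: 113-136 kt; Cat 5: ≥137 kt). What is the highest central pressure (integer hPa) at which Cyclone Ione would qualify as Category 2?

Category 2 begins at V = 83 kt.
Required ΔP = (83/6.05)^(1/0.633) = 13.719^1.580 ≈ 62.62 hPa.
P_c ≤ 1009 − 62.62 = 946.38, so the highest integer P_c is 946 hPa.

946 hPa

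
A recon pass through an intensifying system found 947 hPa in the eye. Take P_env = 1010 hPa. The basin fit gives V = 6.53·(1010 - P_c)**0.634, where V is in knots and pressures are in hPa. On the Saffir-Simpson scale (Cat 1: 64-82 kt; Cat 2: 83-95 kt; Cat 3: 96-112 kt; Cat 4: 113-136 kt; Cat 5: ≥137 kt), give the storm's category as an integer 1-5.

ΔP = 1010 − 947 = 63 hPa.
V ≈ 6.53 × 63^0.634 = 6.53 × 13.83 ≈ 90 kt.
90 kt falls in the Category 2 band.

2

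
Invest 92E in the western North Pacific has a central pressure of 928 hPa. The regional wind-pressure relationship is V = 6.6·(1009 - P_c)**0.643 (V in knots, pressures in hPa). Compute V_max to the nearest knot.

ΔP = 1009 − 928 = 81 hPa.
81^0.643 ≈ 16.872.
V ≈ 6.6 × 16.872 ≈ 111.4 kt.

111 kt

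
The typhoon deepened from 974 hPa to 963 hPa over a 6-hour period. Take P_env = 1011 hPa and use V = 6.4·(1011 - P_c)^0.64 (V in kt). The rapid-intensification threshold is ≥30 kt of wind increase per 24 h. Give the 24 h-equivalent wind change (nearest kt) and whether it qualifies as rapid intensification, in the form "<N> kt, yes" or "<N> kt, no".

V₁: ΔP = 37, V ≈ 6.4 × 37^0.64 ≈ 64.54 kt.
V₂: ΔP = 48, V ≈ 6.4 × 48^0.64 ≈ 76.24 kt.
ΔV over 6 h = 11.70 kt → 24 h equivalent = 11.70 × 24/6 ≈ 46.80 kt.
47 kt ≥ 30 kt ⇒ rapid intensification.

47 kt, yes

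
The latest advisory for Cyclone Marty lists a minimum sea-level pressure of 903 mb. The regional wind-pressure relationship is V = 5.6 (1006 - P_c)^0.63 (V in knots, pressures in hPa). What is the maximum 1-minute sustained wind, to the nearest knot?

ΔP = 1006 − 903 = 103 mb.
103^0.63 ≈ 18.539.
V ≈ 5.6 × 18.539 ≈ 103.8 kt.

104 kt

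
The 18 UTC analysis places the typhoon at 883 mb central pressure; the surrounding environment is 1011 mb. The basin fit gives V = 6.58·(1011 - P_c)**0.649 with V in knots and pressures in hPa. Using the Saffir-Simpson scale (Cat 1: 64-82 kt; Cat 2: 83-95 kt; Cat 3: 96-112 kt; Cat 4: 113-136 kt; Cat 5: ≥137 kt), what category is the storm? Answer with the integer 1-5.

ΔP = 1011 − 883 = 128 mb.
V ≈ 6.58 × 128^0.649 = 6.58 × 23.31 ≈ 153 kt.
153 kt falls in the Category 5 band.

5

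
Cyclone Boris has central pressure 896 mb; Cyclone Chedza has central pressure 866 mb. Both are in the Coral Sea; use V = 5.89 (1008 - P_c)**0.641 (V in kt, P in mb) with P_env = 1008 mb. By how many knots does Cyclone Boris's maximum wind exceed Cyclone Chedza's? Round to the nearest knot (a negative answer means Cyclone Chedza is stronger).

Cyclone Boris: ΔP = 112; V ≈ 5.89 × 112^0.641 ≈ 121.25 kt.
Cyclone Chedza: ΔP = 142; V ≈ 5.89 × 142^0.641 ≈ 141.17 kt.
Difference ≈ 121.25 − 141.17 = -19.92 → -20 kt.

-20 kt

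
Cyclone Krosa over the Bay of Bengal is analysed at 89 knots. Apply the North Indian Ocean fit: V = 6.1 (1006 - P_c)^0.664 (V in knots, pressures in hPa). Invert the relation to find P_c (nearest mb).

ΔP = (V / 6.1)^(1/0.664) = (89/6.1)^1.506.
89/6.1 = 14.590; 14.590^1.506 ≈ 56.64 mb.
P_c = 1006 − 56.64 = 949.36 ≈ 949 mb.

949 mb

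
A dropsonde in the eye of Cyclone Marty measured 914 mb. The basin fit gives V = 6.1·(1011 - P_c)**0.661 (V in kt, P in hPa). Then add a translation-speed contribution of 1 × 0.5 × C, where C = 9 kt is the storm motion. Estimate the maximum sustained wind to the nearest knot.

130 kt

ΔP = 1011 − 914 = 97 mb.
97^0.661 ≈ 20.571.
V ≈ 6.1 × 20.571 ≈ 125.5 kt.
Translation term: 1 × 0.5 × 9 = 4.5 kt.
Corrected V ≈ 130 kt → 130 kt.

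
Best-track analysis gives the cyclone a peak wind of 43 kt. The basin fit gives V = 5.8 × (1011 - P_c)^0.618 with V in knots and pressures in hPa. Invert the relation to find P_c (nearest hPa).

985 hPa

ΔP = (V / 5.8)^(1/0.618) = (43/5.8)^1.618.
43/5.8 = 7.414; 7.414^1.618 ≈ 25.58 hPa.
P_c = 1011 − 25.58 = 985.42 ≈ 985 hPa.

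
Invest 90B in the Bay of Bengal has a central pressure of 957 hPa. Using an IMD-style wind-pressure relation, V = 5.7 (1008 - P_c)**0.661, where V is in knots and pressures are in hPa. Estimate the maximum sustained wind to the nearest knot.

77 kt

ΔP = 1008 − 957 = 51 hPa.
51^0.661 ≈ 13.449.
V ≈ 5.7 × 13.449 ≈ 76.7 kt.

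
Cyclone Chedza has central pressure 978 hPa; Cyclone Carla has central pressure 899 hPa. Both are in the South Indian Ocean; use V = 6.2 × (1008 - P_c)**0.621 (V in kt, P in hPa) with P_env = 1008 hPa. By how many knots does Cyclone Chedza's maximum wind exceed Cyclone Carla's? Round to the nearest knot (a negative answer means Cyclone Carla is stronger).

-63 kt

Cyclone Chedza: ΔP = 30; V ≈ 6.2 × 30^0.621 ≈ 51.25 kt.
Cyclone Carla: ΔP = 109; V ≈ 6.2 × 109^0.621 ≈ 114.19 kt.
Difference ≈ 51.25 − 114.19 = -62.94 → -63 kt.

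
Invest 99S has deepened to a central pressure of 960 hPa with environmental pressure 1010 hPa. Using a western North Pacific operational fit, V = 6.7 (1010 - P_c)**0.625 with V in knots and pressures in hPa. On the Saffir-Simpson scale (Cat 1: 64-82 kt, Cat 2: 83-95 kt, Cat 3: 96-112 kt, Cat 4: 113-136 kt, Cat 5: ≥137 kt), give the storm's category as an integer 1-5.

ΔP = 1010 − 960 = 50 hPa.
V ≈ 6.7 × 50^0.625 = 6.7 × 11.53 ≈ 77 kt.
77 kt falls in the Category 1 band.

1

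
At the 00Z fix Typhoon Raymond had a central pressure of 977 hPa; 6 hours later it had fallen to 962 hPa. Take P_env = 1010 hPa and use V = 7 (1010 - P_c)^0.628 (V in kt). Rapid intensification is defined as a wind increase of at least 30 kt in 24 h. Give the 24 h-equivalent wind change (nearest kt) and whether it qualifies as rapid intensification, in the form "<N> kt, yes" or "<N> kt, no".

V₁: ΔP = 33, V ≈ 7 × 33^0.628 ≈ 62.91 kt.
V₂: ΔP = 48, V ≈ 7 × 48^0.628 ≈ 79.60 kt.
ΔV over 6 h = 16.69 kt → 24 h equivalent = 16.69 × 24/6 ≈ 66.76 kt.
67 kt ≥ 30 kt ⇒ rapid intensification.

67 kt, yes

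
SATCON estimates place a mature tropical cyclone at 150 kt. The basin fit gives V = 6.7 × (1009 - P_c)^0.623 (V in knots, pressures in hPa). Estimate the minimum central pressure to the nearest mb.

ΔP = (V / 6.7)^(1/0.623) = (150/6.7)^1.605.
150/6.7 = 22.388; 22.388^1.605 ≈ 146.88 mb.
P_c = 1009 − 146.88 = 862.12 ≈ 862 mb.

862 mb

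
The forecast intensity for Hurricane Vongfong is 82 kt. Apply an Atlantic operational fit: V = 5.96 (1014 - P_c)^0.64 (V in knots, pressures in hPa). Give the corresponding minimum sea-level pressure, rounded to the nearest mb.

954 mb

ΔP = (V / 5.96)^(1/0.64) = (82/5.96)^1.562.
82/5.96 = 13.758; 13.758^1.562 ≈ 60.12 mb.
P_c = 1014 − 60.12 = 953.88 ≈ 954 mb.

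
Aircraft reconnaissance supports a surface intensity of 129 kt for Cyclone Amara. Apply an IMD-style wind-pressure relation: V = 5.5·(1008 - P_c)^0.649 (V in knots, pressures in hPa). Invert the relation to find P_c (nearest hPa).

ΔP = (V / 5.5)^(1/0.649) = (129/5.5)^1.541.
129/5.5 = 23.455; 23.455^1.541 ≈ 129.21 hPa.
P_c = 1008 − 129.21 = 878.79 ≈ 879 hPa.

879 hPa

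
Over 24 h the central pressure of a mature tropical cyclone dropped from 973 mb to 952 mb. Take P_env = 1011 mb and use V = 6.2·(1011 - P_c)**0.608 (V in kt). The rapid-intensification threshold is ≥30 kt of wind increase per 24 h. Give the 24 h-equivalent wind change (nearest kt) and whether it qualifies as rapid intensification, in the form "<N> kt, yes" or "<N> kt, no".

17 kt, no

V₁: ΔP = 38, V ≈ 6.2 × 38^0.608 ≈ 56.61 kt.
V₂: ΔP = 59, V ≈ 6.2 × 59^0.608 ≈ 73.97 kt.
ΔV over 24 h = 17.36 kt → 24 h equivalent = 17.36 × 24/24 ≈ 17.36 kt.
17 kt < 30 kt ⇒ not rapid intensification.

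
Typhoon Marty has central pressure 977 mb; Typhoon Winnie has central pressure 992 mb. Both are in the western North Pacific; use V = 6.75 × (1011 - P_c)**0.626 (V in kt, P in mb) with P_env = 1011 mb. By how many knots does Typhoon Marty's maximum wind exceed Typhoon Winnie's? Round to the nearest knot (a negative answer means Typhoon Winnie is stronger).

Typhoon Marty: ΔP = 34; V ≈ 6.75 × 34^0.626 ≈ 61.38 kt.
Typhoon Winnie: ΔP = 19; V ≈ 6.75 × 19^0.626 ≈ 42.64 kt.
Difference ≈ 61.38 − 42.64 = 18.74 → 19 kt.

19 kt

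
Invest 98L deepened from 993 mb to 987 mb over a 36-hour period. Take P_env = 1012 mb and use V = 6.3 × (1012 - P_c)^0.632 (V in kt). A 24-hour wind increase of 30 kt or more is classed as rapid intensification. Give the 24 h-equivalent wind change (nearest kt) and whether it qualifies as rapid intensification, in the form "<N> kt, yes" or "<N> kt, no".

V₁: ΔP = 19, V ≈ 6.3 × 19^0.632 ≈ 40.51 kt.
V₂: ΔP = 25, V ≈ 6.3 × 25^0.632 ≈ 48.18 kt.
ΔV over 36 h = 7.67 kt → 24 h equivalent = 7.67 × 24/36 ≈ 5.11 kt.
5 kt < 30 kt ⇒ not rapid intensification.

5 kt, no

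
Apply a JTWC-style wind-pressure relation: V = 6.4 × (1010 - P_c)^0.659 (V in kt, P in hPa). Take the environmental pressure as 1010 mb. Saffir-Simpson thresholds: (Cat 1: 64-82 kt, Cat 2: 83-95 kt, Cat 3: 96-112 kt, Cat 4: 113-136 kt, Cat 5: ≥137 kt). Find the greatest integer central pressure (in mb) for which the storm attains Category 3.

949 mb

Category 3 begins at V = 96 kt.
Required ΔP = (96/6.4)^(1/0.659) = 15.000^1.517 ≈ 60.91 mb.
P_c ≤ 1010 − 60.91 = 949.09, so the highest integer P_c is 949 mb.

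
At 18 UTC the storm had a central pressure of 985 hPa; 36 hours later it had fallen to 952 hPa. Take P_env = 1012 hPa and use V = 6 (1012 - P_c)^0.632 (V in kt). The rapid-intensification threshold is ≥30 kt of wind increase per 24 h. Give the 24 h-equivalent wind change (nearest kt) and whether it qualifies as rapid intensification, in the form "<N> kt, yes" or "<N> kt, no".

V₁: ΔP = 27, V ≈ 6 × 27^0.632 ≈ 48.17 kt.
V₂: ΔP = 60, V ≈ 6 × 60^0.632 ≈ 79.79 kt.
ΔV over 36 h = 31.62 kt → 24 h equivalent = 31.62 × 24/36 ≈ 21.08 kt.
21 kt < 30 kt ⇒ not rapid intensification.

21 kt, no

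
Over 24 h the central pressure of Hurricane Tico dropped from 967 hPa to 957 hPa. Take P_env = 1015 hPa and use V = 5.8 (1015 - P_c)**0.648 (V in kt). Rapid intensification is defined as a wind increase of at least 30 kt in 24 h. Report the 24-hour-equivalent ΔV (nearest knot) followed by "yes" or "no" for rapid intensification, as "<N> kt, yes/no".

V₁: ΔP = 48, V ≈ 5.8 × 48^0.648 ≈ 71.26 kt.
V₂: ΔP = 58, V ≈ 5.8 × 58^0.648 ≈ 80.56 kt.
ΔV over 24 h = 9.30 kt → 24 h equivalent = 9.30 × 24/24 ≈ 9.30 kt.
9 kt < 30 kt ⇒ not rapid intensification.

9 kt, no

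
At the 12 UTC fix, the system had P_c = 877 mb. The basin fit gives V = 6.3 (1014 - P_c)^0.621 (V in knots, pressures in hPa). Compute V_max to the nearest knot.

ΔP = 1014 − 877 = 137 mb.
137^0.621 ≈ 21.228.
V ≈ 6.3 × 21.228 ≈ 133.7 kt.

134 kt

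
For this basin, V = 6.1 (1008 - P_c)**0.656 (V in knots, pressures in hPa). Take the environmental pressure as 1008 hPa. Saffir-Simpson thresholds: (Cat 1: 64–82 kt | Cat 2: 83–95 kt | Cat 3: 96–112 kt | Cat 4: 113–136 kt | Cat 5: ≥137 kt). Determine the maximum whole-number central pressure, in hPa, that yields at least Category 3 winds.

941 hPa

Category 3 begins at V = 96 kt.
Required ΔP = (96/6.1)^(1/0.656) = 15.738^1.524 ≈ 66.77 hPa.
P_c ≤ 1008 − 66.77 = 941.23, so the highest integer P_c is 941 hPa.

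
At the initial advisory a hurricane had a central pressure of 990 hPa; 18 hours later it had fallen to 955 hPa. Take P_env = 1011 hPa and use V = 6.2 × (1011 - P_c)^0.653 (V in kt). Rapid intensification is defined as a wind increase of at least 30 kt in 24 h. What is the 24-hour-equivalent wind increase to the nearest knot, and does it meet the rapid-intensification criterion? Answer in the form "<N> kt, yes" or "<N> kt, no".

V₁: ΔP = 21, V ≈ 6.2 × 21^0.653 ≈ 45.27 kt.
V₂: ΔP = 56, V ≈ 6.2 × 56^0.653 ≈ 85.89 kt.
ΔV over 18 h = 40.62 kt → 24 h equivalent = 40.62 × 24/18 ≈ 54.16 kt.
54 kt ≥ 30 kt ⇒ rapid intensification.

54 kt, yes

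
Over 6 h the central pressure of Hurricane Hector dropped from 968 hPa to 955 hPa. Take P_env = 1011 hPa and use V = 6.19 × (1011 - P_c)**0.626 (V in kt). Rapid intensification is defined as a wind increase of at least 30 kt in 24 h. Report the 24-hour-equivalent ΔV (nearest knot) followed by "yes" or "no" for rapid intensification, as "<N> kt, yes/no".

V₁: ΔP = 43, V ≈ 6.19 × 43^0.626 ≈ 65.20 kt.
V₂: ΔP = 56, V ≈ 6.19 × 56^0.626 ≈ 76.92 kt.
ΔV over 6 h = 11.72 kt → 24 h equivalent = 11.72 × 24/6 ≈ 46.88 kt.
47 kt ≥ 30 kt ⇒ rapid intensification.

47 kt, yes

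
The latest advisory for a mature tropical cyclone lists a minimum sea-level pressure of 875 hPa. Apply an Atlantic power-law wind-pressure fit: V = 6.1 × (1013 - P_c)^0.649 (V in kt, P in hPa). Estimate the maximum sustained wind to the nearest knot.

149 kt

ΔP = 1013 − 875 = 138 hPa.
138^0.649 ≈ 24.478.
V ≈ 6.1 × 24.478 ≈ 149.3 kt.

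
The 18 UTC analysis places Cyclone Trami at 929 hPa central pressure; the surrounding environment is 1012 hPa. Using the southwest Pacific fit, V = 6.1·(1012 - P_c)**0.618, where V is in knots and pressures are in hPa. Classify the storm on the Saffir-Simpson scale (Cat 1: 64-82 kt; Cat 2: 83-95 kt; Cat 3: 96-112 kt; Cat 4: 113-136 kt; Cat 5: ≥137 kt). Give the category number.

2

ΔP = 1012 − 929 = 83 hPa.
V ≈ 6.1 × 83^0.618 = 6.1 × 15.35 ≈ 94 kt.
94 kt falls in the Category 2 band.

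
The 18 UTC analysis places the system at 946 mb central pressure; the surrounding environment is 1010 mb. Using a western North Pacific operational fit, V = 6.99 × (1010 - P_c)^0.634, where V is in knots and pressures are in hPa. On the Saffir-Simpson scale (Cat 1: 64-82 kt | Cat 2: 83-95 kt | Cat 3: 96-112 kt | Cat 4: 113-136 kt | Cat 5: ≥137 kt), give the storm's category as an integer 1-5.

3

ΔP = 1010 − 946 = 64 mb.
V ≈ 6.99 × 64^0.634 = 6.99 × 13.97 ≈ 98 kt.
98 kt falls in the Category 3 band.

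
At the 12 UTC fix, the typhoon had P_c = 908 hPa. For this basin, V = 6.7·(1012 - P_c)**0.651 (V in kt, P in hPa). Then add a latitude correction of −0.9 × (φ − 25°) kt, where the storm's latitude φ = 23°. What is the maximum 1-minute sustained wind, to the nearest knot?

140 kt

ΔP = 1012 − 908 = 104 hPa.
104^0.651 ≈ 20.563.
V ≈ 6.7 × 20.563 ≈ 137.8 kt.
Latitude correction: −0.9 × (23 − 25) = 1.8 kt.
Corrected V ≈ 139.6 kt → 140 kt.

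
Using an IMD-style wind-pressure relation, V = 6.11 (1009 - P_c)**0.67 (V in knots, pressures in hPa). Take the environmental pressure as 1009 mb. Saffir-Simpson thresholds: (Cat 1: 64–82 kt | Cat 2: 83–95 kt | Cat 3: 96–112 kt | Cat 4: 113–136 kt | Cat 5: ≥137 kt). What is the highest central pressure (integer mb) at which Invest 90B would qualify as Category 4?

931 mb

Category 4 begins at V = 113 kt.
Required ΔP = (113/6.11)^(1/0.67) = 18.494^1.493 ≈ 77.82 mb.
P_c ≤ 1009 − 77.82 = 931.18, so the highest integer P_c is 931 mb.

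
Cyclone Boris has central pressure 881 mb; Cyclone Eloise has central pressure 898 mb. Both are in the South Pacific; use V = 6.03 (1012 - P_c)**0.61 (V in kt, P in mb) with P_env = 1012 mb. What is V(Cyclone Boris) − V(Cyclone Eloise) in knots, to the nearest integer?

10 kt

Cyclone Boris: ΔP = 131; V ≈ 6.03 × 131^0.61 ≈ 117.99 kt.
Cyclone Eloise: ΔP = 114; V ≈ 6.03 × 114^0.61 ≈ 108.40 kt.
Difference ≈ 117.99 − 108.40 = 9.59 → 10 kt.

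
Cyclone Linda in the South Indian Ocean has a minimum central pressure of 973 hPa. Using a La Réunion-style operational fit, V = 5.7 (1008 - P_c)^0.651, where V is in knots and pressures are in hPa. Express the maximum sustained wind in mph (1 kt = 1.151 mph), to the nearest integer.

ΔP = 1008 − 973 = 35 hPa.
V ≈ 5.7 × 35^0.651 = 5.7 × 10.120 ≈ 57.685 kt.
57.685 × 1.151 ≈ 66.40 mph → 66 mph.

66 mph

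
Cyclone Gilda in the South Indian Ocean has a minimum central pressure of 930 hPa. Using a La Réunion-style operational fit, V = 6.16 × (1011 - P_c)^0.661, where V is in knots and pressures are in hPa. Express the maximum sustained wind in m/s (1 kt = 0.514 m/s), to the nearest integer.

ΔP = 1011 − 930 = 81 hPa.
V ≈ 6.16 × 81^0.661 = 6.16 × 18.260 ≈ 112.484 kt.
112.484 × 0.514 ≈ 57.82 m/s → 58 m/s.

58 m/s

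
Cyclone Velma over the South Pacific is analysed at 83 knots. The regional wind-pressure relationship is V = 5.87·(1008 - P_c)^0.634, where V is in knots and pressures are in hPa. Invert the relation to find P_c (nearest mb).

943 mb

ΔP = (V / 5.87)^(1/0.634) = (83/5.87)^1.577.
83/5.87 = 14.140; 14.140^1.577 ≈ 65.25 mb.
P_c = 1008 − 65.25 = 942.75 ≈ 943 mb.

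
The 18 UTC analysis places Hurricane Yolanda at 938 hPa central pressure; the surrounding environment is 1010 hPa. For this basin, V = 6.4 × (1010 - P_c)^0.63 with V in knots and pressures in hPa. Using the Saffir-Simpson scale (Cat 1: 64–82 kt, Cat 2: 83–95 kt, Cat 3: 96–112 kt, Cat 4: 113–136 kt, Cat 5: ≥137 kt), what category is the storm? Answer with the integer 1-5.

ΔP = 1010 − 938 = 72 hPa.
V ≈ 6.4 × 72^0.63 = 6.4 × 14.80 ≈ 95 kt.
95 kt falls in the Category 2 band.

2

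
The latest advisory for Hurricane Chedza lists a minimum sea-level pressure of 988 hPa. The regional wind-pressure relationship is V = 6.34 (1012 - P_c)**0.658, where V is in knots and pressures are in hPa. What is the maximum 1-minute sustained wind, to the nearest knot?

51 kt

ΔP = 1012 − 988 = 24 hPa.
24^0.658 ≈ 8.094.
V ≈ 6.34 × 8.094 ≈ 51.3 kt.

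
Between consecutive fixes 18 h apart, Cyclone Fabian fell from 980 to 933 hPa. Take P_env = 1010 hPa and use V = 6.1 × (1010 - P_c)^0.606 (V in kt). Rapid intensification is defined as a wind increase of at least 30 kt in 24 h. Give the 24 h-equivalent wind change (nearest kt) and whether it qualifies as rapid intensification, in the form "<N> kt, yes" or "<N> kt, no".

49 kt, yes

V₁: ΔP = 30, V ≈ 6.1 × 30^0.606 ≈ 47.91 kt.
V₂: ΔP = 77, V ≈ 6.1 × 77^0.606 ≈ 84.83 kt.
ΔV over 18 h = 36.92 kt → 24 h equivalent = 36.92 × 24/18 ≈ 49.23 kt.
49 kt ≥ 30 kt ⇒ rapid intensification.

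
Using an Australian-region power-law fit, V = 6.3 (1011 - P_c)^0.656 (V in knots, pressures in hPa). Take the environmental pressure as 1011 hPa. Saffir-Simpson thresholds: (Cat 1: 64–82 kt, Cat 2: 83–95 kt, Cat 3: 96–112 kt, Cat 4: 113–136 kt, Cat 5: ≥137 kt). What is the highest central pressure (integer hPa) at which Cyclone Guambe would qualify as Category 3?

947 hPa

Category 3 begins at V = 96 kt.
Required ΔP = (96/6.3)^(1/0.656) = 15.238^1.524 ≈ 63.57 hPa.
P_c ≤ 1011 − 63.57 = 947.43, so the highest integer P_c is 947 hPa.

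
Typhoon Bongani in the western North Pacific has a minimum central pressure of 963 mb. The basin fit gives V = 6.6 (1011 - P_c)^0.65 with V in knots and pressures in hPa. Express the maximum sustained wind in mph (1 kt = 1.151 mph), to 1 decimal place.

94.1 mph

ΔP = 1011 − 963 = 48 mb.
V ≈ 6.6 × 48^0.65 = 6.6 × 12.382 ≈ 81.724 kt.
81.724 × 1.151 ≈ 94.06 mph → 94.1 mph.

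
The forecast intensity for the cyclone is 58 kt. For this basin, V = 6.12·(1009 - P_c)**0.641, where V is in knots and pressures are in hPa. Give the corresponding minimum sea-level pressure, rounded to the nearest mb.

ΔP = (V / 6.12)^(1/0.641) = (58/6.12)^1.560.
58/6.12 = 9.477; 9.477^1.560 ≈ 33.39 mb.
P_c = 1009 − 33.39 = 975.61 ≈ 976 mb.

976 mb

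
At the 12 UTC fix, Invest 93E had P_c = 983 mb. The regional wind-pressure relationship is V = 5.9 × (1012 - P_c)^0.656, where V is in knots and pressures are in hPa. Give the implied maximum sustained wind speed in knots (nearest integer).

54 kt

ΔP = 1012 − 983 = 29 mb.
29^0.656 ≈ 9.106.
V ≈ 5.9 × 9.106 ≈ 53.7 kt.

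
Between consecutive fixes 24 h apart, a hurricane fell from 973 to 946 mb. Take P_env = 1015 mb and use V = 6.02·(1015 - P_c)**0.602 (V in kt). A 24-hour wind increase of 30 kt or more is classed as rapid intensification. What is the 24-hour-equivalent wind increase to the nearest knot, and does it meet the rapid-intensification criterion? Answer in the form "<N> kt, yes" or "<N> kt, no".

20 kt, no

V₁: ΔP = 42, V ≈ 6.02 × 42^0.602 ≈ 57.12 kt.
V₂: ΔP = 69, V ≈ 6.02 × 69^0.602 ≈ 77.02 kt.
ΔV over 24 h = 19.90 kt → 24 h equivalent = 19.90 × 24/24 ≈ 19.90 kt.
20 kt < 30 kt ⇒ not rapid intensification.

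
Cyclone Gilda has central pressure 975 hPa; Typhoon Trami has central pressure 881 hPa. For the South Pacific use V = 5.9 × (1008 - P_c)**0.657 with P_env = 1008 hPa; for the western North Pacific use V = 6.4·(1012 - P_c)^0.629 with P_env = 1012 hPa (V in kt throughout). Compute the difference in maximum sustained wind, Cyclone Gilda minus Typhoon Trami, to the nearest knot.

Cyclone Gilda: ΔP = 33; V ≈ 5.9 × 33^0.657 ≈ 58.68 kt.
Typhoon Trami: ΔP = 131; V ≈ 6.4 × 131^0.629 ≈ 137.39 kt.
Difference ≈ 58.68 − 137.39 = -78.71 → -79 kt.

-79 kt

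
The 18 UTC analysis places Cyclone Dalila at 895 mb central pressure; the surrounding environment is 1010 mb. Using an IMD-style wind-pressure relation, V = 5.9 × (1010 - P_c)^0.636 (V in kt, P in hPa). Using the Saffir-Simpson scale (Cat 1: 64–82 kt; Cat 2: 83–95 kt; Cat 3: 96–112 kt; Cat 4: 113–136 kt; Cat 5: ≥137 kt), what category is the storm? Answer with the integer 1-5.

ΔP = 1010 − 895 = 115 mb.
V ≈ 5.9 × 115^0.636 = 5.9 × 20.45 ≈ 121 kt.
121 kt falls in the Category 4 band.

4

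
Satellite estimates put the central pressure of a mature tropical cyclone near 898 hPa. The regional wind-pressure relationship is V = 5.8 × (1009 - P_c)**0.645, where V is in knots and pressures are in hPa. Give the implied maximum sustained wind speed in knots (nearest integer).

121 kt

ΔP = 1009 − 898 = 111 hPa.
111^0.645 ≈ 20.856.
V ≈ 5.8 × 20.856 ≈ 121.0 kt.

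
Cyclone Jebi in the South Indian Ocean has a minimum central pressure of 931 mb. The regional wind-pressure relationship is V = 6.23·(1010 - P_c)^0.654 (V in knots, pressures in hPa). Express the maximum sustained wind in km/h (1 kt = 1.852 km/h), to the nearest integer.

ΔP = 1010 − 931 = 79 mb.
V ≈ 6.23 × 79^0.654 = 6.23 × 17.420 ≈ 108.527 kt.
108.527 × 1.852 ≈ 200.99 km/h → 201 km/h.

201 km/h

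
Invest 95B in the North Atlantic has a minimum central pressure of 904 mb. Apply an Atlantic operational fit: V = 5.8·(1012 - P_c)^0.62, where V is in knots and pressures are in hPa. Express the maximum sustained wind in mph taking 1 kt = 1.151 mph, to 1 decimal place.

ΔP = 1012 − 904 = 108 mb.
V ≈ 5.8 × 108^0.62 = 5.8 × 18.227 ≈ 105.718 kt.
105.718 × 1.151 ≈ 121.68 mph → 121.7 mph.

121.7 mph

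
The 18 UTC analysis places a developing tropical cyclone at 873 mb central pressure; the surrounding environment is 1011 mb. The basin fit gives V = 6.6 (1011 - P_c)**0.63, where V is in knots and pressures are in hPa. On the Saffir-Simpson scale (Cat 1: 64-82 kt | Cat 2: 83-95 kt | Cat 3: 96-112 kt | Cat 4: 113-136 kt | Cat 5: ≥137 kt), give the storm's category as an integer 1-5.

ΔP = 1011 − 873 = 138 mb.
V ≈ 6.6 × 138^0.63 = 6.6 × 22.29 ≈ 147 kt.
147 kt falls in the Category 5 band.

5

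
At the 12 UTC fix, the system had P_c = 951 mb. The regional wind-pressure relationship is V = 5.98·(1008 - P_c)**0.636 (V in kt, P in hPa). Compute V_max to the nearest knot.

ΔP = 1008 − 951 = 57 mb.
57^0.636 ≈ 13.084.
V ≈ 5.98 × 13.084 ≈ 78.2 kt.

78 kt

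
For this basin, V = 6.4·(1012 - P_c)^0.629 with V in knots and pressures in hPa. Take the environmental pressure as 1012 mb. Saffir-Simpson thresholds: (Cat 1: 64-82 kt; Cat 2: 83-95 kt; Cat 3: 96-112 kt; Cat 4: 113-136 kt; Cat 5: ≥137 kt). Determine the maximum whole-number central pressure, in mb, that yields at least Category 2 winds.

Category 2 begins at V = 83 kt.
Required ΔP = (83/6.4)^(1/0.629) = 12.969^1.590 ≈ 58.79 mb.
P_c ≤ 1012 − 58.79 = 953.21, so the highest integer P_c is 953 mb.

953 mb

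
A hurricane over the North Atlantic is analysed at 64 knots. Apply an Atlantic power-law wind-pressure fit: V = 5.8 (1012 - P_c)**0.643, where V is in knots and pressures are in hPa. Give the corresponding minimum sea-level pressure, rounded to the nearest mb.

970 mb

ΔP = (V / 5.8)^(1/0.643) = (64/5.8)^1.555.
64/5.8 = 11.034; 11.034^1.555 ≈ 41.85 mb.
P_c = 1012 − 41.85 = 970.15 ≈ 970 mb.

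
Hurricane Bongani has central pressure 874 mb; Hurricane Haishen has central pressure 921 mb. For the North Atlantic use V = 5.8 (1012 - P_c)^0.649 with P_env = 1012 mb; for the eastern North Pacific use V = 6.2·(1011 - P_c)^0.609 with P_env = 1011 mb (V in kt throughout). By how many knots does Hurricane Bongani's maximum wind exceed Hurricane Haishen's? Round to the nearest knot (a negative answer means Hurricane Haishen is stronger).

46 kt

Hurricane Bongani: ΔP = 138; V ≈ 5.8 × 138^0.649 ≈ 141.97 kt.
Hurricane Haishen: ΔP = 90; V ≈ 6.2 × 90^0.609 ≈ 96.06 kt.
Difference ≈ 141.97 − 96.06 = 45.91 → 46 kt.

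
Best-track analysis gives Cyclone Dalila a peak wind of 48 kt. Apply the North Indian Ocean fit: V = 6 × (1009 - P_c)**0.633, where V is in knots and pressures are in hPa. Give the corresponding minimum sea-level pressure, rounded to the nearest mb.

ΔP = (V / 6)^(1/0.633) = (48/6)^1.580.
48/6 = 8.000; 8.000^1.580 ≈ 26.71 mb.
P_c = 1009 − 26.71 = 982.29 ≈ 982 mb.

982 mb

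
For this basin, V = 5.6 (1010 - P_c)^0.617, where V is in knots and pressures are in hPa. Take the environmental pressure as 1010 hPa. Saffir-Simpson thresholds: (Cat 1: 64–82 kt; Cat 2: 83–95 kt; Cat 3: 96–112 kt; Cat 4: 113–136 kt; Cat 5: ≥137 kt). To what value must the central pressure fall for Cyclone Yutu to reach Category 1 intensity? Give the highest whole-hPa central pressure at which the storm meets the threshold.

958 hPa

Category 1 begins at V = 64 kt.
Required ΔP = (64/5.6)^(1/0.617) = 11.429^1.621 ≈ 51.85 hPa.
P_c ≤ 1010 − 51.85 = 958.15, so the highest integer P_c is 958 hPa.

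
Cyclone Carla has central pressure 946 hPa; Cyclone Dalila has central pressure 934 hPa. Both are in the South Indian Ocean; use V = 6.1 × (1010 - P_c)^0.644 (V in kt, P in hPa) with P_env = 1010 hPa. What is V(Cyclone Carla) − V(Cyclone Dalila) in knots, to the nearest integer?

-10 kt

Cyclone Carla: ΔP = 64; V ≈ 6.1 × 64^0.644 ≈ 88.82 kt.
Cyclone Dalila: ΔP = 76; V ≈ 6.1 × 76^0.644 ≈ 99.21 kt.
Difference ≈ 88.82 − 99.21 = -10.39 → -10 kt.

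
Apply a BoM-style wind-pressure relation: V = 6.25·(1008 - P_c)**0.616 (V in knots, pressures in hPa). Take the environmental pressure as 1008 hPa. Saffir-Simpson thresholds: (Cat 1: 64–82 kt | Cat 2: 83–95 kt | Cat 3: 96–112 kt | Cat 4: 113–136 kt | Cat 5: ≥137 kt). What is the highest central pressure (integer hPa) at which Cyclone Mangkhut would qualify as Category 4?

898 hPa

Category 4 begins at V = 113 kt.
Required ΔP = (113/6.25)^(1/0.616) = 18.080^1.623 ≈ 109.88 hPa.
P_c ≤ 1008 − 109.88 = 898.12, so the highest integer P_c is 898 hPa.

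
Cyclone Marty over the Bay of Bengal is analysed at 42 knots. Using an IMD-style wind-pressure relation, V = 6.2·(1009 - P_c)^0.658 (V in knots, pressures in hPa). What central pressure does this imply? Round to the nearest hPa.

ΔP = (V / 6.2)^(1/0.658) = (42/6.2)^1.520.
42/6.2 = 6.774; 6.774^1.520 ≈ 18.31 hPa.
P_c = 1009 − 18.31 = 990.69 ≈ 991 hPa.

991 hPa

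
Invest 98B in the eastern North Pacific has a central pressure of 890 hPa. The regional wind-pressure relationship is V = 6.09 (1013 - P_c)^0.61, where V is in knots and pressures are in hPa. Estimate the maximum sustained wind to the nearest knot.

115 kt

ΔP = 1013 − 890 = 123 hPa.
123^0.61 ≈ 18.830.
V ≈ 6.09 × 18.830 ≈ 114.7 kt.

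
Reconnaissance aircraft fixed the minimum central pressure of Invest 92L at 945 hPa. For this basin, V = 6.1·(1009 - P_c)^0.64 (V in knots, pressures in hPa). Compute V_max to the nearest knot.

87 kt

ΔP = 1009 − 945 = 64 hPa.
64^0.64 ≈ 14.320.
V ≈ 6.1 × 14.320 ≈ 87.4 kt.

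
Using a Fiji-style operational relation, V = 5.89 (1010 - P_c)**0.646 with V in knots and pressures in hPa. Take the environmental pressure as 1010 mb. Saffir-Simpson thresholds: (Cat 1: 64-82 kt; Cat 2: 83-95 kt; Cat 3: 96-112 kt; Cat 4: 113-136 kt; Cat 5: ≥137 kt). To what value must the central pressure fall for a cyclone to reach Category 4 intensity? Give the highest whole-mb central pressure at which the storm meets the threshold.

Category 4 begins at V = 113 kt.
Required ΔP = (113/5.89)^(1/0.646) = 19.185^1.548 ≈ 96.83 mb.
P_c ≤ 1010 − 96.83 = 913.17, so the highest integer P_c is 913 mb.

913 mb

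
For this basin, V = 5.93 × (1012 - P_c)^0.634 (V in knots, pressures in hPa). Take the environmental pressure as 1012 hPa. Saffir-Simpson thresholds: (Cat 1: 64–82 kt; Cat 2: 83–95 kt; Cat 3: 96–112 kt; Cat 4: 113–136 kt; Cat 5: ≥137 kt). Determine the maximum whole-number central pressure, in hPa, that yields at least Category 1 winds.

Category 1 begins at V = 64 kt.
Required ΔP = (64/5.93)^(1/0.634) = 10.793^1.577 ≈ 42.61 hPa.
P_c ≤ 1012 − 42.61 = 969.39, so the highest integer P_c is 969 hPa.

969 hPa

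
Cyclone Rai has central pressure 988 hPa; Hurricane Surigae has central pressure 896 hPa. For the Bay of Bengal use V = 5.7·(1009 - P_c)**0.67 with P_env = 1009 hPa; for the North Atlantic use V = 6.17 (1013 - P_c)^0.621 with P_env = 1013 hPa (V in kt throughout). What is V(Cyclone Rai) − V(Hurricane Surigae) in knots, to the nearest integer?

Cyclone Rai: ΔP = 21; V ≈ 5.7 × 21^0.67 ≈ 43.83 kt.
Hurricane Surigae: ΔP = 117; V ≈ 6.17 × 117^0.621 ≈ 118.75 kt.
Difference ≈ 43.83 − 118.75 = -74.92 → -75 kt.

-75 kt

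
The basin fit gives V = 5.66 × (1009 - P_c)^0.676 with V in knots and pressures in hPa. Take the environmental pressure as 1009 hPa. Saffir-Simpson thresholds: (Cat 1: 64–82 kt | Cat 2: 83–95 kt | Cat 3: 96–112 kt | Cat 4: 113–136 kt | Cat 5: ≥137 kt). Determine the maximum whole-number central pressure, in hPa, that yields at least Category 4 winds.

925 hPa

Category 4 begins at V = 113 kt.
Required ΔP = (113/5.66)^(1/0.676) = 19.965^1.479 ≈ 83.84 hPa.
P_c ≤ 1009 − 83.84 = 925.16, so the highest integer P_c is 925 hPa.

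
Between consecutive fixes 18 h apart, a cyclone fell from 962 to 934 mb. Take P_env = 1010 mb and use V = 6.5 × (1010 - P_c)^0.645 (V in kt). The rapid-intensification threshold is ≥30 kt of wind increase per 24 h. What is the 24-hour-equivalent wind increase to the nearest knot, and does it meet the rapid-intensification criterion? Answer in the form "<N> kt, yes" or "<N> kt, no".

V₁: ΔP = 48, V ≈ 6.5 × 48^0.645 ≈ 78.94 kt.
V₂: ΔP = 76, V ≈ 6.5 × 76^0.645 ≈ 106.18 kt.
ΔV over 18 h = 27.24 kt → 24 h equivalent = 27.24 × 24/18 ≈ 36.32 kt.
36 kt ≥ 30 kt ⇒ rapid intensification.

36 kt, yes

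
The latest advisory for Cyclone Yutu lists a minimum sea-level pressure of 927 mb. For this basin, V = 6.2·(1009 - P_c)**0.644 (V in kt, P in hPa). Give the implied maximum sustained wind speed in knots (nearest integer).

ΔP = 1009 − 927 = 82 mb.
82^0.644 ≈ 17.080.
V ≈ 6.2 × 17.080 ≈ 105.9 kt.

106 kt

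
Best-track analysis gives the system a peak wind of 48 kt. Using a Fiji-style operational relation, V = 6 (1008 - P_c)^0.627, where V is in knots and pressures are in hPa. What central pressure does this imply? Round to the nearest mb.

ΔP = (V / 6)^(1/0.627) = (48/6)^1.595.
48/6 = 8.000; 8.000^1.595 ≈ 27.56 mb.
P_c = 1008 − 27.56 = 980.44 ≈ 980 mb.

980 mb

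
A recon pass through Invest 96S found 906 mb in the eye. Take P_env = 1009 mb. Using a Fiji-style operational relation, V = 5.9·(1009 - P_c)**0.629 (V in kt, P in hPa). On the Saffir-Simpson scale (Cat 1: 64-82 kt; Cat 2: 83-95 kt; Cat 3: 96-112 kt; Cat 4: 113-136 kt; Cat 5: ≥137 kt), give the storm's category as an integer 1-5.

ΔP = 1009 − 906 = 103 mb.
V ≈ 5.9 × 103^0.629 = 5.9 × 18.45 ≈ 109 kt.
109 kt falls in the Category 3 band.

3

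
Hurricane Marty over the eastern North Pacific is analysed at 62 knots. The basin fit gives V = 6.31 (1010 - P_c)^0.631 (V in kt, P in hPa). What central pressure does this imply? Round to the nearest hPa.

ΔP = (V / 6.31)^(1/0.631) = (62/6.31)^1.585.
62/6.31 = 9.826; 9.826^1.585 ≈ 37.38 hPa.
P_c = 1010 − 37.38 = 972.62 ≈ 973 hPa.

973 hPa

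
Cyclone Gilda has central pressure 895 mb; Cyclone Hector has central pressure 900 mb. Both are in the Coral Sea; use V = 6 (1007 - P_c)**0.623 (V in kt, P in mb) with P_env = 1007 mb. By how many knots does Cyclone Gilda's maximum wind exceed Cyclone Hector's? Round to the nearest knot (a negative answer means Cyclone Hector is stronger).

Cyclone Gilda: ΔP = 112; V ≈ 6 × 112^0.623 ≈ 113.45 kt.
Cyclone Hector: ΔP = 107; V ≈ 6 × 107^0.623 ≈ 110.27 kt.
Difference ≈ 113.45 − 110.27 = 3.18 → 3 kt.

3 kt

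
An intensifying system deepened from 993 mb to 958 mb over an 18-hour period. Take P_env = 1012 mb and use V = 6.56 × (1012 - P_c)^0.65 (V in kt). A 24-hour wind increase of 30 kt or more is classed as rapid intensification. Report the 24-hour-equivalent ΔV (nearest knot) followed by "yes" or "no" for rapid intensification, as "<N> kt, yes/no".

58 kt, yes

V₁: ΔP = 19, V ≈ 6.56 × 19^0.65 ≈ 44.47 kt.
V₂: ΔP = 54, V ≈ 6.56 × 54^0.65 ≈ 87.69 kt.
ΔV over 18 h = 43.22 kt → 24 h equivalent = 43.22 × 24/18 ≈ 57.63 kt.
58 kt ≥ 30 kt ⇒ rapid intensification.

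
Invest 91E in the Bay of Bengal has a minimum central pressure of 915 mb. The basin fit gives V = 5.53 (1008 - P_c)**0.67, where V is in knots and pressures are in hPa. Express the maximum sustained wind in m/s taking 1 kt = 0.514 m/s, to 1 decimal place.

ΔP = 1008 − 915 = 93 mb.
V ≈ 5.53 × 93^0.67 = 5.53 × 20.839 ≈ 115.241 kt.
115.241 × 0.514 ≈ 59.23 m/s → 59.2 m/s.

59.2 m/s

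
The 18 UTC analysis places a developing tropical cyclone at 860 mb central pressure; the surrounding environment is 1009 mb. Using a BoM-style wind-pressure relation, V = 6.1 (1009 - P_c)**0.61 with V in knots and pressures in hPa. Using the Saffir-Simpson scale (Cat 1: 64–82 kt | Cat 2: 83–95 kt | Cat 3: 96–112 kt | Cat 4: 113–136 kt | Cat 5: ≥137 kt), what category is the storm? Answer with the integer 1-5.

4

ΔP = 1009 − 860 = 149 mb.
V ≈ 6.1 × 149^0.61 = 6.1 × 21.17 ≈ 129 kt.
129 kt falls in the Category 4 band.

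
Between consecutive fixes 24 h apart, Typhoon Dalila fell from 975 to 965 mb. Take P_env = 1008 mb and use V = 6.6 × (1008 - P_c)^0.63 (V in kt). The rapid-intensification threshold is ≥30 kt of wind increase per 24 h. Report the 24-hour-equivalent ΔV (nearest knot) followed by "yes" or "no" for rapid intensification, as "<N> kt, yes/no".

V₁: ΔP = 33, V ≈ 6.6 × 33^0.63 ≈ 59.73 kt.
V₂: ΔP = 43, V ≈ 6.6 × 43^0.63 ≈ 70.57 kt.
ΔV over 24 h = 10.84 kt → 24 h equivalent = 10.84 × 24/24 ≈ 10.84 kt.
11 kt < 30 kt ⇒ not rapid intensification.

11 kt, no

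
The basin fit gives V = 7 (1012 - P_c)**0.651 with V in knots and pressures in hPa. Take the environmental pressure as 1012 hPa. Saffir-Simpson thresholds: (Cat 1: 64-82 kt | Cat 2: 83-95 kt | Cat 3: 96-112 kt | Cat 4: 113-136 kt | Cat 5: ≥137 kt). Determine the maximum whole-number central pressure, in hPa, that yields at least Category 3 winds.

Category 3 begins at V = 96 kt.
Required ΔP = (96/7)^(1/0.651) = 13.714^1.536 ≈ 55.82 hPa.
P_c ≤ 1012 − 55.82 = 956.18, so the highest integer P_c is 956 hPa.

956 hPa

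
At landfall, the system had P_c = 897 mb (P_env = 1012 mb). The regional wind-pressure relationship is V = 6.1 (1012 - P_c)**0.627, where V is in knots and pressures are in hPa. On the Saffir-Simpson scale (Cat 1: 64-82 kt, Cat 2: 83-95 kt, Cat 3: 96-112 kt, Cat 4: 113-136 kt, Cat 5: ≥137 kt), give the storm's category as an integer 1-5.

ΔP = 1012 − 897 = 115 mb.
V ≈ 6.1 × 115^0.627 = 6.1 × 19.59 ≈ 120 kt.
120 kt falls in the Category 4 band.

4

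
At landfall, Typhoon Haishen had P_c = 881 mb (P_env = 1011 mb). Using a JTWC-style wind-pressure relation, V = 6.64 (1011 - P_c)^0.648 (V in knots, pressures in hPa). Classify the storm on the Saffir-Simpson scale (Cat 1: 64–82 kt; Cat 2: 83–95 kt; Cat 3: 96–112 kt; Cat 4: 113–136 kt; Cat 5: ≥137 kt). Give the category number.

ΔP = 1011 − 881 = 130 mb.
V ≈ 6.64 × 130^0.648 = 6.64 × 23.43 ≈ 156 kt.
156 kt falls in the Category 5 band.

5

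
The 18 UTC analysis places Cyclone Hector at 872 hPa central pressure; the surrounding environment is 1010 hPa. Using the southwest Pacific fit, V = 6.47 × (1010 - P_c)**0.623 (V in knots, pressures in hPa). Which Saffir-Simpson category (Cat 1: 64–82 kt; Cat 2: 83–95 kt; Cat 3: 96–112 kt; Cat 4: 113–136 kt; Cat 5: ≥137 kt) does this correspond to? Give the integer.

ΔP = 1010 − 872 = 138 hPa.
V ≈ 6.47 × 138^0.623 = 6.47 × 21.53 ≈ 139 kt.
139 kt falls in the Category 5 band.

5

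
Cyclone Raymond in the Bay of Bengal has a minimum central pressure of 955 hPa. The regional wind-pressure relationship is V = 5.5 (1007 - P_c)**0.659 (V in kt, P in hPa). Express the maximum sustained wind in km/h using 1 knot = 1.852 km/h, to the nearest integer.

ΔP = 1007 − 955 = 52 hPa.
V ≈ 5.5 × 52^0.659 = 5.5 × 13.516 ≈ 74.338 kt.
74.338 × 1.852 ≈ 137.67 km/h → 138 km/h.

138 km/h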